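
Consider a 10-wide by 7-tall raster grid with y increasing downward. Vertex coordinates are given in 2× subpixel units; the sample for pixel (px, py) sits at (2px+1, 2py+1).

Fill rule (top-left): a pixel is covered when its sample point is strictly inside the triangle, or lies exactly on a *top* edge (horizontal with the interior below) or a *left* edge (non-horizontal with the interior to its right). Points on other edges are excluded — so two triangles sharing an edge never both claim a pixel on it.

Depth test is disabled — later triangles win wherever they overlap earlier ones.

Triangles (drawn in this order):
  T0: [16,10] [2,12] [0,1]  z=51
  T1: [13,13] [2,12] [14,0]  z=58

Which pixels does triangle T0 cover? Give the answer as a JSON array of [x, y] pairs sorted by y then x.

T0:
  2·area = 158
  edge (16, 10)→(2, 12): d=(-14,2) right/bottom  bias=-1
  edge (2, 12)→(0, 1): d=(-2,-11) top-left  bias=+0
  edge (0, 1)→(16, 10): d=(16,9) right/bottom  bias=-1
    (0,1)@(1, 3): e=[128,7,23] → #
    (1,1)@(3, 3): e=[124,29,5] → #
    (2,1)@(5, 3): e=[120,51,-13] → ·
    (0,2)@(1, 5): e=[100,3,55] → #
    (2,2)@(5, 5): e=[92,47,19] → #
    (3,2)@(7, 5): e=[88,69,1] → #
    (4,2)@(9, 5): e=[84,91,-17] → ·
    (0,3)@(1, 7): e=[72,-1,87] → ·
    (1,3)@(3, 7): e=[68,21,69] → #
    (4,3)@(9, 7): e=[56,87,15] → #
    (5,3)@(11, 7): e=[52,109,-3] → ·
    (1,4)@(3, 9): e=[40,17,101] → #
    (4,5)@(9, 11): e=[0,79,79] → ·  [on edge]
  covered (19 px):
    · · · · · · · · · ·
    # # · · · · · · · ·
    # # # # · · · · · ·
    · # # # # · · · · ·
    · # # # # # # · · ·
    · # # # · · · · · ·
    · · · · · · · · · ·
T1:
  2·area = 144
  edge (13, 13)→(2, 12): d=(-11,-1) top-left  bias=+0
  edge (2, 12)→(14, 0): d=(12,-12) top-left  bias=+0
  edge (14, 0)→(13, 13): d=(-1,13) right/bottom  bias=-1
    (6,0)@(13, 1): e=[132,0,12] → #  [on edge]
    (7,0)@(15, 1): e=[134,24,-14] → ·
    (5,1)@(11, 3): e=[108,0,36] → #  [on edge]
    (7,1)@(15, 3): e=[112,48,-16] → ·
    (4,2)@(9, 5): e=[84,0,60] → #  [on edge]
    (7,2)@(15, 5): e=[90,72,-18] → ·
    (3,3)@(7, 7): e=[60,0,84] → #  [on edge]
    (7,3)@(15, 7): e=[68,96,-20] → ·
    (2,4)@(5, 9): e=[36,0,108] → #  [on edge]
    (7,4)@(15, 9): e=[46,120,-22] → ·
    (1,5)@(3, 11): e=[12,0,132] → #  [on edge]
    (7,5)@(15, 11): e=[24,144,-24] → ·
    (0,6)@(1, 13): e=[-12,0,156] → ·  [on edge]
    (6,6)@(13, 13): e=[0,144,0] → ·  [on edge]
  covered (21 px):
    · · · · · · # · · ·
    · · · · · # # · · ·
    · · · · # # # · · ·
    · · · # # # # · · ·
    · · # # # # # · · ·
    · # # # # # # · · ·
    · · · · · · · · · ·

Final: [[0,1],[1,1],[0,2],[1,2],[2,2],[3,2],[1,3],[2,3],[3,3],[4,3],[1,4],[2,4],[3,4],[4,4],[5,4],[6,4],[1,5],[2,5],[3,5]]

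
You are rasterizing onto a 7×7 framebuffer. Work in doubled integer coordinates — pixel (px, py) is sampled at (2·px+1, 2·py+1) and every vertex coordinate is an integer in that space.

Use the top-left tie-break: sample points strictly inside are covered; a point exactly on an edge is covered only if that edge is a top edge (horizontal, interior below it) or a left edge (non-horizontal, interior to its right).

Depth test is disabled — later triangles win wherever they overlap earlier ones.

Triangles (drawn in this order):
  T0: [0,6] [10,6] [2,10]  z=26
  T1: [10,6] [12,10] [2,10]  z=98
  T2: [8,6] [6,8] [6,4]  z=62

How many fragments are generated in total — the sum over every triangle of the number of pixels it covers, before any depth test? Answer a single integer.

T0:
  2·area = 40
  edge (0, 6)→(10, 6): d=(10,0) top-left  bias=+0
  edge (10, 6)→(2, 10): d=(-8,4) right/bottom  bias=-1
  edge (2, 10)→(0, 6): d=(-2,-4) top-left  bias=+0
    (0,3)@(1, 7): e=[10,28,2] → █
    (1,3)@(3, 7): e=[10,20,10] → █
    (2,3)@(5, 7): e=[10,12,18] → █
    (3,3)@(7, 7): e=[10,4,26] → █
    (4,3)@(9, 7): e=[10,-4,34] → ·
    (0,4)@(1, 9): e=[30,12,-2] → ·
    (1,4)@(3, 9): e=[30,4,6] → █
    (2,4)@(5, 9): e=[30,-4,14] → ·
    (3,4)@(7, 9): e=[30,-12,22] → ·
    (1,5)@(3, 11): e=[50,-12,2] → ·
  covered (5 px):
    · · · · · · ·
    · · · · · · ·
    · · · · · · ·
    █ █ █ █ · · ·
    · █ · · · · ·
    · · · · · · ·
    · · · · · · ·
T1:
  2·area = 40
  edge (10, 6)→(12, 10): d=(2,4) right/bottom  bias=-1
  edge (12, 10)→(2, 10): d=(-10,0) right/bottom  bias=-1
  edge (2, 10)→(10, 6): d=(8,-4) top-left  bias=+0
    (4,3)@(9, 7): e=[6,30,4] → █
    (5,3)@(11, 7): e=[-2,30,12] → ·
    (2,4)@(5, 9): e=[26,10,4] → █
    (3,4)@(7, 9): e=[18,10,12] → █
    (5,4)@(11, 9): e=[2,10,28] → █
    (6,4)@(13, 9): e=[-6,10,36] → ·
    (2,5)@(5, 11): e=[30,-10,20] → ·
    (3,5)@(7, 11): e=[22,-10,28] → ·
    (4,5)@(9, 11): e=[14,-10,36] → ·
    (5,5)@(11, 11): e=[6,-10,44] → ·
  covered (5 px):
    · · · · · · ·
    · · · · · · ·
    · · · · · · ·
    · · · · █ · ·
    · · █ █ █ █ ·
    · · · · · · ·
    · · · · · · ·
T2:
  2·area = 8
  edge (8, 6)→(6, 8): d=(-2,2) right/bottom  bias=-1
  edge (6, 8)→(6, 4): d=(0,-4) top-left  bias=+0
  edge (6, 4)→(8, 6): d=(2,2) right/bottom  bias=-1
    (1,0)@(3, 1): e=[20,-12,0] → ·  [on edge]
    (6,0)@(13, 1): e=[0,28,-20] → ·  [on edge]
    (2,1)@(5, 3): e=[12,-4,0] → ·  [on edge]
    (5,1)@(11, 3): e=[0,20,-12] → ·  [on edge]
    (3,2)@(7, 5): e=[4,4,0] → ·  [on edge]
    (4,2)@(9, 5): e=[0,12,-4] → ·  [on edge]
    (3,3)@(7, 7): e=[0,4,4] → ·  [on edge]
    (4,3)@(9, 7): e=[-4,12,0] → ·  [on edge]
    (2,4)@(5, 9): e=[0,-4,12] → ·  [on edge]
    (5,4)@(11, 9): e=[-12,20,0] → ·  [on edge]
    (1,5)@(3, 11): e=[0,-12,20] → ·  [on edge]
    (6,5)@(13, 11): e=[-20,28,0] → ·  [on edge]
    (0,6)@(1, 13): e=[0,-20,28] → ·  [on edge]
  covered (0 px):
    · · · · · · ·
    · · · · · · ·
    · · · · · · ·
    · · · · · · ·
    · · · · · · ·
    · · · · · · ·
    · · · · · · ·

Result: 10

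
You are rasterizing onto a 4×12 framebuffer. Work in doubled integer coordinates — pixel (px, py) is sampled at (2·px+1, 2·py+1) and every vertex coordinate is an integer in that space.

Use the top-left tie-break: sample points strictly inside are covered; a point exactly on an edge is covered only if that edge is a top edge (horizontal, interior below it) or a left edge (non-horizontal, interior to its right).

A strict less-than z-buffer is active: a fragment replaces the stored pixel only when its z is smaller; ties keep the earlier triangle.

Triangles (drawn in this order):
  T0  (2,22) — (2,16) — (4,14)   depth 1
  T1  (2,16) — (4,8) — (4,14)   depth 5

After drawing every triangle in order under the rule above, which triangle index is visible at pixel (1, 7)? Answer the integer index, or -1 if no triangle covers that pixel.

T0:
  2·area = 12
  edge (2, 22)→(2, 16): d=(0,-6) top-left  bias=+0
  edge (2, 16)→(4, 14): d=(2,-2) top-left  bias=+0
  edge (4, 14)→(2, 22): d=(-2,8) right/bottom  bias=-1
    (3,5)@(7, 11): e=[30,0,-18] → ·  [on edge]
    (2,6)@(5, 13): e=[18,0,-6] → ·  [on edge]
    (1,7)@(3, 15): e=[6,0,6] → #  [on edge]
    (2,7)@(5, 15): e=[18,4,-10] → ·
    (0,8)@(1, 17): e=[-6,0,18] → ·  [on edge]
    (1,8)@(3, 17): e=[6,4,2] → #
    (2,8)@(5, 17): e=[18,8,-14] → ·
    (1,9)@(3, 19): e=[6,8,-2] → ·
  covered (2 px):
    · · · ·
    · · · ·
    · · · ·
    · · · ·
    · · · ·
    · · · ·
    · · · ·
    · # · ·
    · # · ·
    · · · ·
    · · · ·
    · · · ·
T1:
  2·area = 12
  edge (2, 16)→(4, 8): d=(2,-8) top-left  bias=+0
  edge (4, 8)→(4, 14): d=(0,6) right/bottom  bias=-1
  edge (4, 14)→(2, 16): d=(-2,2) right/bottom  bias=-1
    (3,5)@(7, 11): e=[30,-18,0] → ·  [on edge]
    (1,6)@(3, 13): e=[2,6,4] → #
    (2,6)@(5, 13): e=[18,-6,0] → ·  [on edge]
    (1,7)@(3, 15): e=[6,6,0] → ·  [on edge]
    (0,8)@(1, 17): e=[-6,18,0] → ·  [on edge]
  covered (1 px):
    · · · ·
    · · · ·
    · · · ·
    · · · ·
    · · · ·
    · · · ·
    · # · ·
    · · · ·
    · · · ·
    · · · ·
    · · · ·
    · · · ·

Z-buffer (winner per pixel, '.' = empty):
  . . . .
  . . . .
  . . . .
  . . . .
  . . . .
  . . . .
  . 1 . .
  . 0 . .
  . 0 . .
  . . . .
  . . . .
  . . . .

Result: 0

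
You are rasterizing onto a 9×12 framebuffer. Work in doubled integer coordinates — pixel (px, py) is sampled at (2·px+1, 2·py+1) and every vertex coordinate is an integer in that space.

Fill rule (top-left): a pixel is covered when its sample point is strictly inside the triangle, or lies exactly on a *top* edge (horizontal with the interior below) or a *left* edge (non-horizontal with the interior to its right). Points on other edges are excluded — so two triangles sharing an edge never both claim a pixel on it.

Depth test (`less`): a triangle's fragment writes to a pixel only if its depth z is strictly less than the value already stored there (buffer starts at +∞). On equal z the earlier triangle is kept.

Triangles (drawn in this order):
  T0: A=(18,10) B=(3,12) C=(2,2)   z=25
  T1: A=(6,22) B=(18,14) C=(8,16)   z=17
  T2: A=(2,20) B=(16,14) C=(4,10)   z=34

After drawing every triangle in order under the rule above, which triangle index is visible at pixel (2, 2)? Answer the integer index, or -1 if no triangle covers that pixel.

T0:
  2·area = 152
  edge (18, 10)→(3, 12): d=(-15,2) right/bottom  bias=-1
  edge (3, 12)→(2, 2): d=(-1,-10) top-left  bias=+0
  edge (2, 2)→(18, 10): d=(16,8) right/bottom  bias=-1
    (1,1)@(3, 3): e=[135,9,8] → #
    (2,1)@(5, 3): e=[131,29,-8] → ·
    (1,2)@(3, 5): e=[105,7,40] → #
    (2,2)@(5, 5): e=[101,27,24] → #
    (3,2)@(7, 5): e=[97,47,8] → #
    (4,2)@(9, 5): e=[93,67,-8] → ·
    (1,3)@(3, 7): e=[75,5,72] → #
    (4,3)@(9, 7): e=[63,65,24] → #
    (5,3)@(11, 7): e=[59,85,8] → #
    (6,3)@(13, 7): e=[55,105,-8] → ·
    (1,4)@(3, 9): e=[45,3,104] → #
    (6,4)@(13, 9): e=[25,103,24] → #
  covered (20 px):
    · · · · · · · · ·
    · # · · · · · · ·
    · # # # · · · · ·
    · # # # # # · · ·
    · # # # # # # # ·
    · # # # # · · · ·
    · · · · · · · · ·
    · · · · · · · · ·
    · · · · · · · · ·
    · · · · · · · · ·
    · · · · · · · · ·
    · · · · · · · · ·
T1:
  2·area = 56  (B↔C swapped to make it positive)
  edge (6, 22)→(8, 16): d=(2,-6) top-left  bias=+0
  edge (8, 16)→(18, 14): d=(10,-2) top-left  bias=+0
  edge (18, 14)→(6, 22): d=(-12,8) right/bottom  bias=-1
    (6,0)@(13, 1): e=[0,-140,196] → ·  [on edge]
    (5,3)@(11, 7): e=[0,-84,140] → ·  [on edge]
    (4,6)@(9, 13): e=[0,-28,84] → ·  [on edge]
    (6,7)@(13, 15): e=[28,0,28] → #  [on edge]
    (7,7)@(15, 15): e=[40,4,12] → #
    (8,7)@(17, 15): e=[52,8,-4] → ·
    (1,8)@(3, 17): e=[-28,0,84] → ·  [on edge]
    (4,8)@(9, 17): e=[8,12,36] → #
    (5,8)@(11, 17): e=[20,16,20] → #
    (7,8)@(15, 17): e=[44,24,-12] → ·
    (3,9)@(7, 19): e=[0,28,28] → #  [on edge]
    (5,9)@(11, 19): e=[24,36,-4] → ·
  covered (8 px):
    · · · · · · · · ·
    · · · · · · · · ·
    · · · · · · · · ·
    · · · · · · · · ·
    · · · · · · · · ·
    · · · · · · · · ·
    · · · · · · · · ·
    · · · · · · # # ·
    · · · · # # # · ·
    · · · # # · · · ·
    · · · # · · · · ·
    · · · · · · · · ·
T2:
  2·area = 128  (B↔C swapped to make it positive)
  edge (2, 20)→(4, 10): d=(2,-10) top-left  bias=+0
  edge (4, 10)→(16, 14): d=(12,4) right/bottom  bias=-1
  edge (16, 14)→(2, 20): d=(-14,6) right/bottom  bias=-1
    (2,2)@(5, 5): e=[0,-64,192] → ·  [on edge]
    (0,4)@(1, 9): e=[-32,0,160] → ·  [on edge]
    (2,5)@(5, 11): e=[12,8,108] → #
    (3,5)@(7, 11): e=[32,0,96] → ·  [on edge]
    (2,6)@(5, 13): e=[16,32,80] → #
    (3,6)@(7, 13): e=[36,24,68] → #
    (4,6)@(9, 13): e=[56,16,56] → #
    (5,6)@(11, 13): e=[76,8,44] → #
    (6,6)@(13, 13): e=[96,0,32] → ·  [on edge]
    (1,7)@(3, 15): e=[0,64,64] → #  [on edge]
    (6,7)@(13, 15): e=[100,24,4] → #
    (7,7)@(15, 15): e=[120,16,-8] → ·
    (4,8)@(9, 17): e=[64,64,0] → ·  [on edge]
  covered (15 px):
    · · · · · · · · ·
    · · · · · · · · ·
    · · · · · · · · ·
    · · · · · · · · ·
    · · · · · · · · ·
    · · # · · · · · ·
    · · # # # # · · ·
    · # # # # # # · ·
    · # # # · · · · ·
    · # · · · · · · ·
    · · · · · · · · ·
    · · · · · · · · ·

Z-buffer (winner per pixel, '.' = empty):
  . . . . . . . . .
  . 0 . . . . . . .
  . 0 0 0 . . . . .
  . 0 0 0 0 0 . . .
  . 0 0 0 0 0 0 0 .
  . 0 0 0 0 . . . .
  . . 2 2 2 2 . . .
  . 2 2 2 2 2 1 1 .
  . 2 2 2 1 1 1 . .
  . 2 . 1 1 . . . .
  . . . 1 . . . . .
  . . . . . . . . .

Result: 0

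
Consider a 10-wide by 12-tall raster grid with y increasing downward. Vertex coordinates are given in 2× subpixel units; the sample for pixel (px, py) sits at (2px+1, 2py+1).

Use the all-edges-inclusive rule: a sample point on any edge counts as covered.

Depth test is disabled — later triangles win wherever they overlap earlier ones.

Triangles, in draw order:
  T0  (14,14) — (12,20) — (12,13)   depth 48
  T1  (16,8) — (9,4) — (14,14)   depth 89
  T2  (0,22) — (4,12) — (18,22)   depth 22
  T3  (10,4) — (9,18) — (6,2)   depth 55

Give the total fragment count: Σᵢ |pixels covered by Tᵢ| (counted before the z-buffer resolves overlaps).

T0:
  2·area = 14
  edge (14, 14)→(12, 20): d=(-2,6) inclusive
  edge (12, 20)→(12, 13): d=(0,-7) inclusive
  edge (12, 13)→(14, 14): d=(2,1) inclusive
    (8,2)@(17, 5): e=[0,35,-21] → ·  [on edge]
    (7,5)@(15, 11): e=[0,21,-7] → ·  [on edge]
    (6,7)@(13, 15): e=[4,7,3] → #
    (7,7)@(15, 15): e=[-8,21,1] → ·
    (6,8)@(13, 17): e=[0,7,7] → #  [on edge]
    (7,8)@(15, 17): e=[-12,21,5] → ·
    (6,9)@(13, 19): e=[-4,7,11] → ·
    (5,11)@(11, 23): e=[0,-7,21] → ·  [on edge]
  covered (2 px):
    · · · · · · · · · ·
    · · · · · · · · · ·
    · · · · · · · · · ·
    · · · · · · · · · ·
    · · · · · · · · · ·
    · · · · · · · · · ·
    · · · · · · · · · ·
    · · · · · · # · · ·
    · · · · · · # · · ·
    · · · · · · · · · ·
    · · · · · · · · · ·
    · · · · · · · · · ·
T1:
  2·area = 50  (B↔C swapped to make it positive)
  edge (16, 8)→(14, 14): d=(-2,6) inclusive
  edge (14, 14)→(9, 4): d=(-5,-10) inclusive
  edge (9, 4)→(16, 8): d=(7,4) inclusive
    (8,2)@(17, 5): e=[0,75,-25] → ·  [on edge]
    (5,3)@(11, 7): e=[32,5,13] → #
    (6,3)@(13, 7): e=[20,25,5] → #
    (7,3)@(15, 7): e=[8,45,-3] → ·
    (5,4)@(11, 9): e=[28,-5,27] → ·
    (6,4)@(13, 9): e=[16,15,19] → #
    (7,4)@(15, 9): e=[4,35,11] → #
    (8,4)@(17, 9): e=[-8,55,3] → ·
    (6,5)@(13, 11): e=[12,5,33] → #
    (7,5)@(15, 11): e=[0,25,25] → #  [on edge]
    (8,5)@(17, 11): e=[-12,45,17] → ·
    (6,6)@(13, 13): e=[8,-5,47] → ·
    (6,8)@(13, 17): e=[0,-25,75] → ·  [on edge]
    (5,11)@(11, 23): e=[0,-75,125] → ·  [on edge]
  covered (6 px):
    · · · · · · · · · ·
    · · · · · · · · · ·
    · · · · · · · · · ·
    · · · · · # # · · ·
    · · · · · · # # · ·
    · · · · · · # # · ·
    · · · · · · · · · ·
    · · · · · · · · · ·
    · · · · · · · · · ·
    · · · · · · · · · ·
    · · · · · · · · · ·
    · · · · · · · · · ·
T2:
  2·area = 180
  edge (0, 22)→(4, 12): d=(4,-10) inclusive
  edge (4, 12)→(18, 22): d=(14,10) inclusive
  edge (18, 22)→(0, 22): d=(-18,0) inclusive
    (2,6)@(5, 13): e=[14,4,162] → #
    (3,6)@(7, 13): e=[34,-16,162] → ·
    (1,7)@(3, 15): e=[2,52,126] → #
    (3,7)@(7, 15): e=[42,12,126] → #
    (4,7)@(9, 15): e=[62,-8,126] → ·
    (1,8)@(3, 17): e=[10,80,90] → #
    (4,8)@(9, 17): e=[70,20,90] → #
    (5,8)@(11, 17): e=[90,0,90] → #  [on edge]
    (6,8)@(13, 17): e=[110,-20,90] → ·
    (1,9)@(3, 19): e=[18,108,54] → #
    (6,9)@(13, 19): e=[118,8,54] → #
    (7,9)@(15, 19): e=[138,-12,54] → ·
  covered (23 px):
    · · · · · · · · · ·
    · · · · · · · · · ·
    · · · · · · · · · ·
    · · · · · · · · · ·
    · · · · · · · · · ·
    · · · · · · · · · ·
    · · # · · · · · · ·
    · # # # · · · · · ·
    · # # # # # · · · ·
    · # # # # # # · · ·
    # # # # # # # # · ·
    · · · · · · · · · ·
T3:
  2·area = 58
  edge (10, 4)→(9, 18): d=(-1,14) inclusive
  edge (9, 18)→(6, 2): d=(-3,-16) inclusive
  edge (6, 2)→(10, 4): d=(4,2) inclusive
    (3,1)@(7, 3): e=[43,13,2] → #
    (4,1)@(9, 3): e=[15,45,-2] → ·
    (3,2)@(7, 5): e=[41,7,10] → #
    (4,2)@(9, 5): e=[13,39,6] → #
    (5,2)@(11, 5): e=[-15,71,2] → ·
    (3,3)@(7, 7): e=[39,1,18] → #
    (5,3)@(11, 7): e=[-17,65,10] → ·
    (3,4)@(7, 9): e=[37,-5,26] → ·
    (4,4)@(9, 9): e=[9,27,22] → #
    (5,4)@(11, 9): e=[-19,59,18] → ·
    (4,5)@(9, 11): e=[7,21,30] → #
    (5,5)@(11, 11): e=[-21,53,26] → ·
  covered (10 px):
    · · · · · · · · · ·
    · · · # · · · · · ·
    · · · # # · · · · ·
    · · · # # · · · · ·
    · · · · # · · · · ·
    · · · · # · · · · ·
    · · · · # · · · · ·
    · · · · # · · · · ·
    · · · · # · · · · ·
    · · · · · · · · · ·
    · · · · · · · · · ·
    · · · · · · · · · ·

Result: 41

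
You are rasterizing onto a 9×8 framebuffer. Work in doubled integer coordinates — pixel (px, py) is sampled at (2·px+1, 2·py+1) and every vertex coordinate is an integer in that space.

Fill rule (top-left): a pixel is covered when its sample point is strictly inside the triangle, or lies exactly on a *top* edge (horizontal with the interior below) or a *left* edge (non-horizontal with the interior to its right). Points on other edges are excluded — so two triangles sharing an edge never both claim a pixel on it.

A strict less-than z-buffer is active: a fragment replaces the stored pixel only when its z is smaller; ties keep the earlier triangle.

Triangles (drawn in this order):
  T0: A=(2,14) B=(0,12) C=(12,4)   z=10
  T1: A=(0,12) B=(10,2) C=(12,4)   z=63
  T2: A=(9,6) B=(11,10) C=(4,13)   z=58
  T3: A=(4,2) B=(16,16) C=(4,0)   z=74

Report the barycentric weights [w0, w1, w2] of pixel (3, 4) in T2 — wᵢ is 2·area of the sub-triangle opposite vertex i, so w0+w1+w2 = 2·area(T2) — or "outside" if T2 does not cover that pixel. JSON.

T0:
  2·area = 40
  edge (2, 14)→(0, 12): d=(-2,-2) top-left  bias=+0
  edge (0, 12)→(12, 4): d=(12,-8) top-left  bias=+0
  edge (12, 4)→(2, 14): d=(-10,10) right/bottom  bias=-1
    (7,0)@(15, 1): e=[52,-12,0] → .  [on edge]
    (6,1)@(13, 3): e=[44,-4,0] → .  [on edge]
    (5,2)@(11, 5): e=[36,4,0] → .  [on edge]
    (4,3)@(9, 7): e=[28,12,0] → .  [on edge]
    (2,4)@(5, 9): e=[16,4,20] → X
    (3,4)@(7, 9): e=[20,20,0] → .  [on edge]
    (1,5)@(3, 11): e=[8,12,20] → X
    (2,5)@(5, 11): e=[12,28,0] → .  [on edge]
    (0,6)@(1, 13): e=[0,20,20] → X  [on edge]
    (1,6)@(3, 13): e=[4,36,0] → .  [on edge]
    (0,7)@(1, 15): e=[-4,44,0] → .  [on edge]
    (1,7)@(3, 15): e=[0,60,-20] → .  [on edge]
  covered (3 px):
    . . . . . . . . .
    . . . . . . . . .
    . . . . . . . . .
    . . . . . . . . .
    . . X . . . . . .
    . X . . . . . . .
    X . . . . . . . .
    . . . . . . . . .
T1:
  2·area = 40
  edge (0, 12)→(10, 2): d=(10,-10) top-left  bias=+0
  edge (10, 2)→(12, 4): d=(2,2) right/bottom  bias=-1
  edge (12, 4)→(0, 12): d=(-12,8) right/bottom  bias=-1
    (4,0)@(9, 1): e=[-20,0,60] → .  [on edge]
    (5,0)@(11, 1): e=[0,-4,44] → .  [on edge]
    (4,1)@(9, 3): e=[0,4,36] → X  [on edge]
    (5,1)@(11, 3): e=[20,0,20] → .  [on edge]
    (3,2)@(7, 5): e=[0,12,28] → X  [on edge]
    (5,2)@(11, 5): e=[40,4,-4] → .
    (6,2)@(13, 5): e=[60,0,-20] → .  [on edge]
    (2,3)@(5, 7): e=[0,20,20] → X  [on edge]
    (4,3)@(9, 7): e=[40,12,-12] → .
    (7,3)@(15, 7): e=[100,0,-60] → .  [on edge]
    (1,4)@(3, 9): e=[0,28,12] → X  [on edge]
    (2,4)@(5, 9): e=[20,24,-4] → .
    (8,4)@(17, 9): e=[140,0,-100] → .  [on edge]
    (0,5)@(1, 11): e=[0,36,4] → X  [on edge]
  covered (7 px):
    . . . . . . . . .
    . . . . X . . . .
    . . . X X . . . .
    . . X X . . . . .
    . X . . . . . . .
    X . . . . . . . .
    . . . . . . . . .
    . . . . . . . . .
T2:
  2·area = 34
  edge (9, 6)→(11, 10): d=(2,4) right/bottom  bias=-1
  edge (11, 10)→(4, 13): d=(-7,3) right/bottom  bias=-1
  edge (4, 13)→(9, 6): d=(5,-7) top-left  bias=+0
    (4,3)@(9, 7): e=[2,27,5] → X
    (5,3)@(11, 7): e=[-6,21,19] → .
    (3,4)@(7, 9): e=[14,19,1] → X
    (5,4)@(11, 9): e=[-2,7,29] → .
    (3,5)@(7, 11): e=[18,5,11] → X
    (4,5)@(9, 11): e=[10,-1,25] → .
    (3,6)@(7, 13): e=[22,-9,21] → .
  covered (4 px):
    . . . . . . . . .
    . . . . . . . . .
    . . . . . . . . .
    . . . . X . . . .
    . . . X X . . . .
    . . . X . . . . .
    . . . . . . . . .
    . . . . . . . . .
T3:
  2·area = 24  (B↔C swapped to make it positive)
  edge (4, 2)→(4, 0): d=(0,-2) top-left  bias=+0
  edge (4, 0)→(16, 16): d=(12,16) right/bottom  bias=-1
  edge (16, 16)→(4, 2): d=(-12,-14) top-left  bias=+0
    (2,1)@(5, 3): e=[2,20,2] → X
    (3,1)@(7, 3): e=[6,-12,30] → .
    (2,2)@(5, 5): e=[2,44,-22] → .
    (3,2)@(7, 5): e=[6,12,6] → X
    (4,2)@(9, 5): e=[10,-20,34] → .
    (3,3)@(7, 7): e=[6,36,-18] → .
    (4,3)@(9, 7): e=[10,4,10] → X
    (5,3)@(11, 7): e=[14,-28,38] → .
    (4,4)@(9, 9): e=[10,28,-14] → .
  covered (3 px):
    . . . . . . . . .
    . . X . . . . . .
    . . . X . . . . .
    . . . . X . . . .
    . . . . . . . . .
    . . . . . . . . .
    . . . . . . . . .
    . . . . . . . . .

Result: [19,1,14]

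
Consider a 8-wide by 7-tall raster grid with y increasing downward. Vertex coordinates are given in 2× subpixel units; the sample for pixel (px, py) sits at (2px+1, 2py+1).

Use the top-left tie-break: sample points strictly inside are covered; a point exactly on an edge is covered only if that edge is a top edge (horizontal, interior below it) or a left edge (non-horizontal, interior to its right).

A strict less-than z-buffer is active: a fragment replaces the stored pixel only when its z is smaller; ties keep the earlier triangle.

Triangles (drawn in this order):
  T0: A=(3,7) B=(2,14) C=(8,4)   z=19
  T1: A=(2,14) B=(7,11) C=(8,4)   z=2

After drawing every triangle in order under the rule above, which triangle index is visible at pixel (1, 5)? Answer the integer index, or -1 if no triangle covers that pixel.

T0:
  2·area = 32  (B↔C swapped to make it positive)
  edge (3, 7)→(8, 4): d=(5,-3) top-left  bias=+0
  edge (8, 4)→(2, 14): d=(-6,10) right/bottom  bias=-1
  edge (2, 14)→(3, 7): d=(1,-7) top-left  bias=+0
    (6,0)@(13, 1): e=[0,-32,64] → ·  [on edge]
    (3,2)@(7, 5): e=[2,4,26] → #
    (4,2)@(9, 5): e=[8,-16,40] → ·
    (1,3)@(3, 7): e=[0,32,0] → #  [on edge]
    (2,3)@(5, 7): e=[6,12,14] → #
    (3,3)@(7, 7): e=[12,-8,28] → ·
    (1,4)@(3, 9): e=[10,20,2] → #
    (2,4)@(5, 9): e=[16,0,16] → ·  [on edge]
    (1,5)@(3, 11): e=[20,8,4] → #
    (2,5)@(5, 11): e=[26,-12,18] → ·
    (1,6)@(3, 13): e=[30,-4,6] → ·
  covered (5 px):
    · · · · · · · ·
    · · · · · · · ·
    · · · # · · · ·
    · # # · · · · ·
    · # · · · · · ·
    · # · · · · · ·
    · · · · · · · ·
T1:
  2·area = 32  (B↔C swapped to make it positive)
  edge (2, 14)→(8, 4): d=(6,-10) top-left  bias=+0
  edge (8, 4)→(7, 11): d=(-1,7) right/bottom  bias=-1
  edge (7, 11)→(2, 14): d=(-5,3) right/bottom  bias=-1
    (3,3)@(7, 7): e=[8,4,20] → #
    (4,3)@(9, 7): e=[28,-10,14] → ·
    (2,4)@(5, 9): e=[0,16,16] → #  [on edge]
    (4,4)@(9, 9): e=[40,-12,4] → ·
    (2,5)@(5, 11): e=[12,14,6] → #
    (3,5)@(7, 11): e=[32,0,0] → ·  [on edge]
    (1,6)@(3, 13): e=[4,26,2] → #
    (2,6)@(5, 13): e=[24,12,-4] → ·
  covered (5 px):
    · · · · · · · ·
    · · · · · · · ·
    · · · · · · · ·
    · · · # · · · ·
    · · # # · · · ·
    · · # · · · · ·
    · # · · · · · ·

Z-buffer (winner per pixel, '.' = empty):
  . . . . . . . .
  . . . . . . . .
  . . . 0 . . . .
  . 0 0 1 . . . .
  . 0 1 1 . . . .
  . 0 1 . . . . .
  . 1 . . . . . .

Answer: 0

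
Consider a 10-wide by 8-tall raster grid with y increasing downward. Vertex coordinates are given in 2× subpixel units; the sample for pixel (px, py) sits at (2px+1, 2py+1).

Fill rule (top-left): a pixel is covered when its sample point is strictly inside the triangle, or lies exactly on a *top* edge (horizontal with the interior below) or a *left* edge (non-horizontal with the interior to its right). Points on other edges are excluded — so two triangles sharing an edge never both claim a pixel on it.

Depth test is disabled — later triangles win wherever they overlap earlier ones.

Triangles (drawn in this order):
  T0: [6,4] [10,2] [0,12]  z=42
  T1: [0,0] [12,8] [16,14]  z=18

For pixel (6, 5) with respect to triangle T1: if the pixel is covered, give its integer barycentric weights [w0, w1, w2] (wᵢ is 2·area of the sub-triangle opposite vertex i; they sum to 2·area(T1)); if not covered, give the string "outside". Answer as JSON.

T0:
  2·area = 20
  edge (6, 4)→(10, 2): d=(4,-2) top-left  bias=+0
  edge (10, 2)→(0, 12): d=(-10,10) right/bottom  bias=-1
  edge (0, 12)→(6, 4): d=(6,-8) top-left  bias=+0
    (5,0)@(11, 1): e=[-2,0,22] → ·  [on edge]
    (4,1)@(9, 3): e=[2,0,18] → ·  [on edge]
    (3,2)@(7, 5): e=[6,0,14] → ·  [on edge]
    (2,3)@(5, 7): e=[10,0,10] → ·  [on edge]
    (1,4)@(3, 9): e=[14,0,6] → ·  [on edge]
    (0,5)@(1, 11): e=[18,0,2] → ·  [on edge]
  covered (0 px):
    · · · · · · · · · ·
    · · · · · · · · · ·
    · · · · · · · · · ·
    · · · · · · · · · ·
    · · · · · · · · · ·
    · · · · · · · · · ·
    · · · · · · · · · ·
    · · · · · · · · · ·
T1:
  2·area = 40
  edge (0, 0)→(12, 8): d=(12,8) right/bottom  bias=-1
  edge (12, 8)→(16, 14): d=(4,6) right/bottom  bias=-1
  edge (16, 14)→(0, 0): d=(-16,-14) top-left  bias=+0
    (3,2)@(7, 5): e=[4,18,18] → █
    (4,2)@(9, 5): e=[-12,6,46] → ·
    (3,3)@(7, 7): e=[28,26,-14] → ·
    (4,3)@(9, 7): e=[12,14,14] → █
    (5,3)@(11, 7): e=[-4,2,42] → ·
    (4,4)@(9, 9): e=[36,22,-18] → ·
    (5,4)@(11, 9): e=[20,10,10] → █
    (6,4)@(13, 9): e=[4,-2,38] → ·
    (5,5)@(11, 11): e=[44,18,-22] → ·
    (6,5)@(13, 11): e=[28,6,6] → █
    (7,5)@(15, 11): e=[12,-6,34] → ·
    (6,6)@(13, 13): e=[52,14,-26] → ·
  covered (5 px):
    · · · · · · · · · ·
    · · · · · · · · · ·
    · · · █ · · · · · ·
    · · · · █ · · · · ·
    · · · · · █ · · · ·
    · · · · · · █ · · ·
    · · · · · · · █ · ·
    · · · · · · · · · ·

Result: [6,6,28]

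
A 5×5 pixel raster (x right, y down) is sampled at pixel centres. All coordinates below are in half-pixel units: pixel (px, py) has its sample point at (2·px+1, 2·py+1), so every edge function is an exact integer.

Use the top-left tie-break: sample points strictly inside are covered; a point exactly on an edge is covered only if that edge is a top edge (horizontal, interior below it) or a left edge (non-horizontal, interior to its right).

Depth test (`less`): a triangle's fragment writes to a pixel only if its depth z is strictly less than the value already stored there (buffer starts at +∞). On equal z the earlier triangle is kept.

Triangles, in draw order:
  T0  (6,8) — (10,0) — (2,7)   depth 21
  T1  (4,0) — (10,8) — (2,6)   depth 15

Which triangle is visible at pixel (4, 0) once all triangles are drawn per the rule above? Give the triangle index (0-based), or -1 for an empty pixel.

T0:
  2·area = 36  (B↔C swapped to make it positive)
  edge (6, 8)→(2, 7): d=(-4,-1) top-left  bias=+0
  edge (2, 7)→(10, 0): d=(8,-7) top-left  bias=+0
  edge (10, 0)→(6, 8): d=(-4,8) right/bottom  bias=-1
    (4,0)@(9, 1): e=[31,1,4] → █
    (3,1)@(7, 3): e=[21,3,12] → █
    (4,1)@(9, 3): e=[23,17,-4] → ·
    (2,2)@(5, 5): e=[11,5,20] → █
    (4,2)@(9, 5): e=[15,33,-12] → ·
    (1,3)@(3, 7): e=[1,7,28] → █
    (3,3)@(7, 7): e=[5,35,-4] → ·
    (1,4)@(3, 9): e=[-7,23,20] → ·
    (2,4)@(5, 9): e=[-5,37,4] → ·
  covered (6 px):
    · · · · █
    · · · █ ·
    · · █ █ ·
    · █ █ · ·
    · · · · ·
T1:
  2·area = 52
  edge (4, 0)→(10, 8): d=(6,8) right/bottom  bias=-1
  edge (10, 8)→(2, 6): d=(-8,-2) top-left  bias=+0
  edge (2, 6)→(4, 0): d=(2,-6) top-left  bias=+0
    (1,1)@(3, 3): e=[26,26,0] → █  [on edge]
    (2,1)@(5, 3): e=[10,30,12] → █
    (3,1)@(7, 3): e=[-6,34,24] → ·
    (1,2)@(3, 5): e=[38,10,4] → █
    (3,2)@(7, 5): e=[6,18,28] → █
    (4,2)@(9, 5): e=[-10,22,40] → ·
    (1,3)@(3, 7): e=[50,-6,8] → ·
    (2,3)@(5, 7): e=[34,-2,20] → ·
    (3,3)@(7, 7): e=[18,2,32] → █
    (4,3)@(9, 7): e=[2,6,44] → █
    (0,4)@(1, 9): e=[78,-26,0] → ·  [on edge]
    (3,4)@(7, 9): e=[30,-14,36] → ·
  covered (7 px):
    · · · · ·
    · █ █ · ·
    · █ █ █ ·
    · · · █ █
    · · · · ·

Z-buffer (winner per pixel, '.' = empty):
  . . . . 0
  . 1 1 0 .
  . 1 1 1 .
  . 0 0 1 1
  . . . . .

Final: 0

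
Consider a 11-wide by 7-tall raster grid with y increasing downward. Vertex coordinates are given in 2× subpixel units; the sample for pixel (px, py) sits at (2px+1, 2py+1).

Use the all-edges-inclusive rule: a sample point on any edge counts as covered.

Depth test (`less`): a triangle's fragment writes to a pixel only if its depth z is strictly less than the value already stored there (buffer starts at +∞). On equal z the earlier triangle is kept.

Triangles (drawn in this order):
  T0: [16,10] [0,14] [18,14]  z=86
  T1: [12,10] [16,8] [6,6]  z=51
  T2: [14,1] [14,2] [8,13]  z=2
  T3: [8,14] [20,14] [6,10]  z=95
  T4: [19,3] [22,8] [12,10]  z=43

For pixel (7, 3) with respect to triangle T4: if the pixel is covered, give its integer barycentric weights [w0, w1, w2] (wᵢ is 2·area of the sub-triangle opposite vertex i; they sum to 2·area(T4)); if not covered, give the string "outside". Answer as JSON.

T0:
  2·area = 72  (B↔C swapped to make it positive)
  edge (16, 10)→(18, 14): d=(2,4) inclusive
  edge (18, 14)→(0, 14): d=(-18,0) inclusive
  edge (0, 14)→(16, 10): d=(16,-4) inclusive
    (6,5)@(13, 11): e=[14,54,4] → █
    (7,5)@(15, 11): e=[6,54,12] → █
    (8,5)@(17, 11): e=[-2,54,20] → ·
    (2,6)@(5, 13): e=[50,18,4] → █
    (3,6)@(7, 13): e=[42,18,12] → █
    (4,6)@(9, 13): e=[34,18,20] → █
    (5,6)@(11, 13): e=[26,18,28] → █
    (8,6)@(17, 13): e=[2,18,52] → █
    (9,6)@(19, 13): e=[-6,18,60] → ·
  covered (9 px):
    · · · · · · · · · · ·
    · · · · · · · · · · ·
    · · · · · · · · · · ·
    · · · · · · · · · · ·
    · · · · · · · · · · ·
    · · · · · · █ █ · · ·
    · · █ █ █ █ █ █ █ · ·
T1:
  2·area = 28  (B↔C swapped to make it positive)
  edge (12, 10)→(6, 6): d=(-6,-4) inclusive
  edge (6, 6)→(16, 8): d=(10,2) inclusive
  edge (16, 8)→(12, 10): d=(-4,2) inclusive
    (0,2)@(1, 5): e=[-14,0,42] → ·  [on edge]
    (4,3)@(9, 7): e=[6,4,18] → █
    (5,3)@(11, 7): e=[14,0,14] → █  [on edge]
    (6,3)@(13, 7): e=[22,-4,10] → ·
    (4,4)@(9, 9): e=[-6,24,10] → ·
    (5,4)@(11, 9): e=[2,20,6] → █
    (6,4)@(13, 9): e=[10,16,2] → █
    (7,4)@(15, 9): e=[18,12,-2] → ·
    (10,4)@(21, 9): e=[42,0,-14] → ·  [on edge]
    (5,5)@(11, 11): e=[-10,40,-2] → ·
    (6,5)@(13, 11): e=[-2,36,-6] → ·
  covered (4 px):
    · · · · · · · · · · ·
    · · · · · · · · · · ·
    · · · · · · · · · · ·
    · · · · █ █ · · · · ·
    · · · · · █ █ · · · ·
    · · · · · · · · · · ·
    · · · · · · · · · · ·
T2:
  2·area = 6
  edge (14, 1)→(14, 2): d=(0,1) inclusive
  edge (14, 2)→(8, 13): d=(-6,11) inclusive
  edge (8, 13)→(14, 1): d=(6,-12) inclusive
    (6,1)@(13, 3): e=[1,5,0] → █  [on edge]
    (7,1)@(15, 3): e=[-1,-17,24] → ·
    (6,2)@(13, 5): e=[1,-7,12] → ·
    (5,3)@(11, 7): e=[3,3,0] → █  [on edge]
    (6,3)@(13, 7): e=[1,-19,24] → ·
    (5,4)@(11, 9): e=[3,-9,12] → ·
    (4,5)@(9, 11): e=[5,1,0] → █  [on edge]
    (5,5)@(11, 11): e=[3,-21,24] → ·
    (4,6)@(9, 13): e=[5,-11,12] → ·
  covered (3 px):
    · · · · · · · · · · ·
    · · · · · · █ · · · ·
    · · · · · · · · · · ·
    · · · · · █ · · · · ·
    · · · · · · · · · · ·
    · · · · █ · · · · · ·
    · · · · · · · · · · ·
T3:
  2·area = 48  (B↔C swapped to make it positive)
  edge (8, 14)→(6, 10): d=(-2,-4) inclusive
  edge (6, 10)→(20, 14): d=(14,4) inclusive
  edge (20, 14)→(8, 14): d=(-12,0) inclusive
    (3,5)@(7, 11): e=[2,10,36] → █
    (4,5)@(9, 11): e=[10,2,36] → █
    (5,5)@(11, 11): e=[18,-6,36] → ·
    (3,6)@(7, 13): e=[-2,38,12] → ·
    (4,6)@(9, 13): e=[6,30,12] → █
    (5,6)@(11, 13): e=[14,22,12] → █
    (6,6)@(13, 13): e=[22,14,12] → █
    (7,6)@(15, 13): e=[30,6,12] → █
    (8,6)@(17, 13): e=[38,-2,12] → ·
  covered (6 px):
    · · · · · · · · · · ·
    · · · · · · · · · · ·
    · · · · · · · · · · ·
    · · · · · · · · · · ·
    · · · · · · · · · · ·
    · · · █ █ · · · · · ·
    · · · · █ █ █ █ · · ·
T4:
  2·area = 56
  edge (19, 3)→(22, 8): d=(3,5) inclusive
  edge (22, 8)→(12, 10): d=(-10,2) inclusive
  edge (12, 10)→(19, 3): d=(7,-7) inclusive
    (10,0)@(21, 1): e=[-16,72,0] → ·  [on edge]
    (9,1)@(19, 3): e=[0,56,0] → █  [on edge]
    (10,1)@(21, 3): e=[-10,52,14] → ·
    (8,2)@(17, 5): e=[16,40,0] → █  [on edge]
    (10,2)@(21, 5): e=[-4,32,28] → ·
    (7,3)@(15, 7): e=[32,24,0] → █  [on edge]
    (10,3)@(21, 7): e=[2,12,42] → █
    (6,4)@(13, 9): e=[48,8,0] → █  [on edge]
    (8,4)@(17, 9): e=[28,0,28] → █  [on edge]
    (9,4)@(19, 9): e=[18,-4,42] → ·
    (10,4)@(21, 9): e=[8,-8,56] → ·
    (3,5)@(7, 11): e=[84,0,-28] → ·  [on edge]
    (5,5)@(11, 11): e=[64,-8,0] → ·  [on edge]
    (4,6)@(9, 13): e=[80,-24,0] → ·  [on edge]
  covered (10 px):
    · · · · · · · · · · ·
    · · · · · · · · · █ ·
    · · · · · · · · █ █ ·
    · · · · · · · █ █ █ █
    · · · · · · █ █ █ · ·
    · · · · · · · · · · ·
    · · · · · · · · · · ·

Result: [24,0,32]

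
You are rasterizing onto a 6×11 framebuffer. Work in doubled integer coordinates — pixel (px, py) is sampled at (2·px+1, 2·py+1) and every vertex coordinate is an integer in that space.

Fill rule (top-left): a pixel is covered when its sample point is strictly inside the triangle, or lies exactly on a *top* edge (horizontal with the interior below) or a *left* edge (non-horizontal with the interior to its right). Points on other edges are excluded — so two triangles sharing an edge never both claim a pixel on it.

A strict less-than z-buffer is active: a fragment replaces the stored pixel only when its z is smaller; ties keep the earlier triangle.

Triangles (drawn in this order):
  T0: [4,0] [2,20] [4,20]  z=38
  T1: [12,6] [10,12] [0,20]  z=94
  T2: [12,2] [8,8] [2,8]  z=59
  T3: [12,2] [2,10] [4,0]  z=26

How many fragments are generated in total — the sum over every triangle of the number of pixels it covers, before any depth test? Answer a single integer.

T0:
  2·area = 40  (B↔C swapped to make it positive)
  edge (4, 0)→(4, 20): d=(0,20) right/bottom  bias=-1
  edge (4, 20)→(2, 20): d=(-2,0) right/bottom  bias=-1
  edge (2, 20)→(4, 0): d=(2,-20) top-left  bias=+0
    (1,5)@(3, 11): e=[20,18,2] → #
    (2,5)@(5, 11): e=[-20,18,42] → ·
    (1,6)@(3, 13): e=[20,14,6] → #
    (2,6)@(5, 13): e=[-20,14,46] → ·
    (1,7)@(3, 15): e=[20,10,10] → #
    (2,7)@(5, 15): e=[-20,10,50] → ·
    (1,8)@(3, 17): e=[20,6,14] → #
    (2,8)@(5, 17): e=[-20,6,54] → ·
    (1,9)@(3, 19): e=[20,2,18] → #
    (2,9)@(5, 19): e=[-20,2,58] → ·
    (1,10)@(3, 21): e=[20,-2,22] → ·
  covered (5 px):
    · · · · · ·
    · · · · · ·
    · · · · · ·
    · · · · · ·
    · · · · · ·
    · # · · · ·
    · # · · · ·
    · # · · · ·
    · # · · · ·
    · # · · · ·
    · · · · · ·
T1:
  2·area = 44
  edge (12, 6)→(10, 12): d=(-2,6) right/bottom  bias=-1
  edge (10, 12)→(0, 20): d=(-10,8) right/bottom  bias=-1
  edge (0, 20)→(12, 6): d=(12,-14) top-left  bias=+0
    (5,4)@(11, 9): e=[0,22,22] → ·  [on edge]
    (4,5)@(9, 11): e=[8,18,18] → #
    (5,5)@(11, 11): e=[-4,2,46] → ·
    (3,6)@(7, 13): e=[16,14,14] → #
    (4,6)@(9, 13): e=[4,-2,42] → ·
    (2,7)@(5, 15): e=[24,10,10] → #
    (3,7)@(7, 15): e=[12,-6,38] → ·
    (4,7)@(9, 15): e=[0,-22,66] → ·  [on edge]
    (1,8)@(3, 17): e=[32,6,6] → #
    (2,8)@(5, 17): e=[20,-10,34] → ·
    (0,9)@(1, 19): e=[40,2,2] → #
    (1,9)@(3, 19): e=[28,-14,30] → ·
    (3,10)@(7, 21): e=[0,-66,110] → ·  [on edge]
  covered (5 px):
    · · · · · ·
    · · · · · ·
    · · · · · ·
    · · · · · ·
    · · · · · ·
    · · · · # ·
    · · · # · ·
    · · # · · ·
    · # · · · ·
    # · · · · ·
    · · · · · ·
T2:
  2·area = 36
  edge (12, 2)→(8, 8): d=(-4,6) right/bottom  bias=-1
  edge (8, 8)→(2, 8): d=(-6,0) right/bottom  bias=-1
  edge (2, 8)→(12, 2): d=(10,-6) top-left  bias=+0
    (5,1)@(11, 3): e=[2,30,4] → #
    (3,2)@(7, 5): e=[18,18,0] → #  [on edge]
    (4,2)@(9, 5): e=[6,18,12] → #
    (5,2)@(11, 5): e=[-6,18,24] → ·
    (2,3)@(5, 7): e=[22,6,8] → #
    (4,3)@(9, 7): e=[-2,6,32] → ·
    (2,4)@(5, 9): e=[14,-6,28] → ·
    (3,4)@(7, 9): e=[2,-6,40] → ·
  covered (5 px):
    · · · · · ·
    · · · · · #
    · · · # # ·
    · · # # · ·
    · · · · · ·
    · · · · · ·
    · · · · · ·
    · · · · · ·
    · · · · · ·
    · · · · · ·
    · · · · · ·
T3:
  2·area = 84
  edge (12, 2)→(2, 10): d=(-10,8) right/bottom  bias=-1
  edge (2, 10)→(4, 0): d=(2,-10) top-left  bias=+0
  edge (4, 0)→(12, 2): d=(8,2) right/bottom  bias=-1
    (2,0)@(5, 1): e=[66,12,6] → #
    (3,0)@(7, 1): e=[50,32,2] → #
    (4,0)@(9, 1): e=[34,52,-2] → ·
    (2,1)@(5, 3): e=[46,16,22] → #
    (4,1)@(9, 3): e=[14,56,14] → #
    (5,1)@(11, 3): e=[-2,76,10] → ·
    (1,2)@(3, 5): e=[42,0,42] → #  [on edge]
    (4,2)@(9, 5): e=[-6,60,30] → ·
    (1,3)@(3, 7): e=[22,4,58] → #
    (3,3)@(7, 7): e=[-10,44,50] → ·
    (1,4)@(3, 9): e=[2,8,74] → #
    (2,4)@(5, 9): e=[-14,28,70] → ·
    (0,7)@(1, 15): e=[-42,0,126] → ·  [on edge]
  covered (11 px):
    · · # # · ·
    · · # # # ·
    · # # # · ·
    · # # · · ·
    · # · · · ·
    · · · · · ·
    · · · · · ·
    · · · · · ·
    · · · · · ·
    · · · · · ·
    · · · · · ·

Result: 26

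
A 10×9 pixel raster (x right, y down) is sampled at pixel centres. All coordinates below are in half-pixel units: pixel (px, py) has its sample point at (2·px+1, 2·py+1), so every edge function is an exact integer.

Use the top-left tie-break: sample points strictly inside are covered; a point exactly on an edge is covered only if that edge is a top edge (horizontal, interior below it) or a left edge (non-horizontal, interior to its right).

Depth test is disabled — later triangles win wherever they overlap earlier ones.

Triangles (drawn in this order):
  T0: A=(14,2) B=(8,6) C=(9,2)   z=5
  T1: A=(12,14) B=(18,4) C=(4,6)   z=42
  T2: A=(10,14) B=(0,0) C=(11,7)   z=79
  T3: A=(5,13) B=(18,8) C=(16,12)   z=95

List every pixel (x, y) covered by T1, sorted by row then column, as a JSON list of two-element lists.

T0:
  2·area = 20
  edge (14, 2)→(8, 6): d=(-6,4) right/bottom  bias=-1
  edge (8, 6)→(9, 2): d=(1,-4) top-left  bias=+0
  edge (9, 2)→(14, 2): d=(5,0) top-left  bias=+0
    (4,1)@(9, 3): e=[14,1,5] → #
    (5,1)@(11, 3): e=[6,9,5] → #
    (6,1)@(13, 3): e=[-2,17,5] → ·
    (4,2)@(9, 5): e=[2,3,15] → #
    (5,2)@(11, 5): e=[-6,11,15] → ·
    (4,3)@(9, 7): e=[-10,5,25] → ·
  covered (3 px):
    · · · · · · · · · ·
    · · · · # # · · · ·
    · · · · # · · · · ·
    · · · · · · · · · ·
    · · · · · · · · · ·
    · · · · · · · · · ·
    · · · · · · · · · ·
    · · · · · · · · · ·
    · · · · · · · · · ·
T1:
  2·area = 128  (B↔C swapped to make it positive)
  edge (12, 14)→(4, 6): d=(-8,-8) top-left  bias=+0
  edge (4, 6)→(18, 4): d=(14,-2) top-left  bias=+0
  edge (18, 4)→(12, 14): d=(-6,10) right/bottom  bias=-1
    (0,1)@(1, 3): e=[0,-48,176] → ·  [on edge]
    (1,2)@(3, 5): e=[0,-16,144] → ·  [on edge]
    (5,2)@(11, 5): e=[64,0,64] → #  [on edge]
    (6,2)@(13, 5): e=[80,4,44] → #
    (7,2)@(15, 5): e=[96,8,24] → #
    (8,2)@(17, 5): e=[112,12,4] → #
    (9,2)@(19, 5): e=[128,16,-16] → ·
    (2,3)@(5, 7): e=[0,16,112] → #  [on edge]
    (3,3)@(7, 7): e=[16,20,92] → #
    (4,3)@(9, 7): e=[32,24,72] → #
    (8,3)@(17, 7): e=[96,40,-8] → ·
    (2,4)@(5, 9): e=[-16,44,100] → ·
    (3,4)@(7, 9): e=[0,48,80] → #  [on edge]
    (7,4)@(15, 9): e=[64,64,0] → ·  [on edge]
    (4,5)@(9, 11): e=[0,80,48] → #  [on edge]
    (5,6)@(11, 13): e=[0,112,16] → #  [on edge]
    (6,7)@(13, 15): e=[0,144,-16] → ·  [on edge]
    (7,8)@(15, 17): e=[0,176,-48] → ·  [on edge]
  covered (18 px):
    · · · · · · · · · ·
    · · · · · · · · · ·
    · · · · · # # # # ·
    · · # # # # # # · ·
    · · · # # # # · · ·
    · · · · # # # · · ·
    · · · · · # · · · ·
    · · · · · · · · · ·
    · · · · · · · · · ·
T2:
  2·area = 84
  edge (10, 14)→(0, 0): d=(-10,-14) top-left  bias=+0
  edge (0, 0)→(11, 7): d=(11,7) right/bottom  bias=-1
  edge (11, 7)→(10, 14): d=(-1,7) right/bottom  bias=-1
    (0,0)@(1, 1): e=[4,4,76] → #
    (1,0)@(3, 1): e=[32,-10,62] → ·
    (0,1)@(1, 3): e=[-16,26,74] → ·
    (1,1)@(3, 3): e=[12,12,60] → #
    (2,1)@(5, 3): e=[40,-2,46] → ·
    (1,2)@(3, 5): e=[-8,34,58] → ·
    (2,2)@(5, 5): e=[20,20,44] → #
    (3,2)@(7, 5): e=[48,6,30] → #
    (4,2)@(9, 5): e=[76,-8,16] → ·
    (2,3)@(5, 7): e=[0,42,42] → #  [on edge]
    (4,3)@(9, 7): e=[56,14,14] → #
    (5,3)@(11, 7): e=[84,0,0] → ·  [on edge]
  covered (10 px):
    # · · · · · · · · ·
    · # · · · · · · · ·
    · · # # · · · · · ·
    · · # # # · · · · ·
    · · · # # · · · · ·
    · · · · # · · · · ·
    · · · · · · · · · ·
    · · · · · · · · · ·
    · · · · · · · · · ·
T3:
  2·area = 42
  edge (5, 13)→(18, 8): d=(13,-5) top-left  bias=+0
  edge (18, 8)→(16, 12): d=(-2,4) right/bottom  bias=-1
  edge (16, 12)→(5, 13): d=(-11,1) right/bottom  bias=-1
    (8,4)@(17, 9): e=[8,2,32] → #
    (9,4)@(19, 9): e=[18,-6,30] → ·
    (5,5)@(11, 11): e=[4,22,16] → #
    (6,5)@(13, 11): e=[14,14,14] → #
    (7,5)@(15, 11): e=[24,6,12] → #
    (8,5)@(17, 11): e=[34,-2,10] → ·
    (2,6)@(5, 13): e=[0,42,0] → ·  [on edge]
    (5,6)@(11, 13): e=[30,18,-6] → ·
    (6,6)@(13, 13): e=[40,10,-8] → ·
    (7,6)@(15, 13): e=[50,2,-10] → ·
  covered (4 px):
    · · · · · · · · · ·
    · · · · · · · · · ·
    · · · · · · · · · ·
    · · · · · · · · · ·
    · · · · · · · · # ·
    · · · · · # # # · ·
    · · · · · · · · · ·
    · · · · · · · · · ·
    · · · · · · · · · ·

Result: [[5,2],[6,2],[7,2],[8,2],[2,3],[3,3],[4,3],[5,3],[6,3],[7,3],[3,4],[4,4],[5,4],[6,4],[4,5],[5,5],[6,5],[5,6]]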